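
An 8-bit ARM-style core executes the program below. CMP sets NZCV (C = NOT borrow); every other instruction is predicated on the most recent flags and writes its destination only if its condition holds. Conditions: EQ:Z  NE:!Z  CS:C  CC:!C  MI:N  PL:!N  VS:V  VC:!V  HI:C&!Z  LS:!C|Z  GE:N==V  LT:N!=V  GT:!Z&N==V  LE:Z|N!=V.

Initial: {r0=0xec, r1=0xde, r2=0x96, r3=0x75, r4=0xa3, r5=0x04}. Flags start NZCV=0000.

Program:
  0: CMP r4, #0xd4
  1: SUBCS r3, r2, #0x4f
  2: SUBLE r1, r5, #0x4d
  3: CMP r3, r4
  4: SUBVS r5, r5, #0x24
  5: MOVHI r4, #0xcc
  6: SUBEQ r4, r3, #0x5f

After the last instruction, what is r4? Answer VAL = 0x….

[0] flags=1000 → (cmp)
[1] flags=1000 CS?F → skip
[2] flags=1000 LE?T → r1=0xb7
[3] flags=1001 → (cmp)
[4] flags=1001 VS?T → r5=0xe0
[5] flags=1001 HI?F → skip
[6] flags=1001 EQ?F → skip

VAL = 0xa3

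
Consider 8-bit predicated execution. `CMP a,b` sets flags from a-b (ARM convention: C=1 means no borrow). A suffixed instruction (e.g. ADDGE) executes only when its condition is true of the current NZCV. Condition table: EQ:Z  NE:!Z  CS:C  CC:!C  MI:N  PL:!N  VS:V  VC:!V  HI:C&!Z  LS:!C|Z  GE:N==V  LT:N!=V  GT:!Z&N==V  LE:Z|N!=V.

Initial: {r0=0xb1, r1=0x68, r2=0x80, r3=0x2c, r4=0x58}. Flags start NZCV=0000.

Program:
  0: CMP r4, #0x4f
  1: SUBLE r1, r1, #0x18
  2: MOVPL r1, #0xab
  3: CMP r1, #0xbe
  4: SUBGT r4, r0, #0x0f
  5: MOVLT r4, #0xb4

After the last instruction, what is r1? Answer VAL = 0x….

VAL = 0xab

[0] flags=0010 → (cmp)
[1] flags=0010 LE?F → skip
[2] flags=0010 PL?T → r1=0xab
[3] flags=1000 → (cmp)
[4] flags=1000 GT?F → skip
[5] flags=1000 LT?T → r4=0xb4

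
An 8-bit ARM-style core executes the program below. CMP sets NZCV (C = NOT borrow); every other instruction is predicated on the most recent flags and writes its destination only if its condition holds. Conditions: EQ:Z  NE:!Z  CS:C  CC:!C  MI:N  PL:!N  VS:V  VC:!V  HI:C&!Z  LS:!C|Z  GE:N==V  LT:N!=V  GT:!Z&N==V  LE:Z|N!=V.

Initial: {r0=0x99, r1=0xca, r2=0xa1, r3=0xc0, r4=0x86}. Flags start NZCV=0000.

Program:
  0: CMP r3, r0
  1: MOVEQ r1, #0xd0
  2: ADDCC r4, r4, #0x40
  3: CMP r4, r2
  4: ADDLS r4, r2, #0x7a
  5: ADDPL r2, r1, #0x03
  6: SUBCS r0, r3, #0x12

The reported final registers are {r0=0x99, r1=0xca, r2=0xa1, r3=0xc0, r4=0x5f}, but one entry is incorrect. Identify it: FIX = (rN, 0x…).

0: ✓ CMP  NZCV=0010
1: · MOVEQ
2: · ADDCC
3: ✓ CMP  NZCV=1000
4: ✓ ADDLS  r4←0x1b
5: · ADDPL
6: · SUBCS

FIX = (r4, 0x1b)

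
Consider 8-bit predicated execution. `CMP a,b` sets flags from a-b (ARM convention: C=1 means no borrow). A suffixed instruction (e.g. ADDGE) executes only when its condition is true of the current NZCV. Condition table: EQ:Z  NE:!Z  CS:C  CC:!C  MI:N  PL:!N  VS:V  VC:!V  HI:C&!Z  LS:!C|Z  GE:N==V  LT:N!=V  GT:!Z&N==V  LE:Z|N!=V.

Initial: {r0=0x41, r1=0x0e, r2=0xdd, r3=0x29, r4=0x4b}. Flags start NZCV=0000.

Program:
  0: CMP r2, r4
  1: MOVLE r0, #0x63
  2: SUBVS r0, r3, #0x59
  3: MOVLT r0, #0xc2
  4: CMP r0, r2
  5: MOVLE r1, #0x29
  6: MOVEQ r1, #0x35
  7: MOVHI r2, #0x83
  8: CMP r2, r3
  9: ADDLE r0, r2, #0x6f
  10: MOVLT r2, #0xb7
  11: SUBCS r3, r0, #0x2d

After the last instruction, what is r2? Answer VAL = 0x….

VAL = 0xb7

[0] flags=1010 → (cmp)
[1] flags=1010 LE?T → r0=0x63
[2] flags=1010 VS?F → skip
[3] flags=1010 LT?T → r0=0xc2
[4] flags=1000 → (cmp)
[5] flags=1000 LE?T → r1=0x29
[6] flags=1000 EQ?F → skip
[7] flags=1000 HI?F → skip
[8] flags=1010 → (cmp)
[9] flags=1010 LE?T → r0=0x4c
[10] flags=1010 LT?T → r2=0xb7
[11] flags=1010 CS?T → r3=0x1f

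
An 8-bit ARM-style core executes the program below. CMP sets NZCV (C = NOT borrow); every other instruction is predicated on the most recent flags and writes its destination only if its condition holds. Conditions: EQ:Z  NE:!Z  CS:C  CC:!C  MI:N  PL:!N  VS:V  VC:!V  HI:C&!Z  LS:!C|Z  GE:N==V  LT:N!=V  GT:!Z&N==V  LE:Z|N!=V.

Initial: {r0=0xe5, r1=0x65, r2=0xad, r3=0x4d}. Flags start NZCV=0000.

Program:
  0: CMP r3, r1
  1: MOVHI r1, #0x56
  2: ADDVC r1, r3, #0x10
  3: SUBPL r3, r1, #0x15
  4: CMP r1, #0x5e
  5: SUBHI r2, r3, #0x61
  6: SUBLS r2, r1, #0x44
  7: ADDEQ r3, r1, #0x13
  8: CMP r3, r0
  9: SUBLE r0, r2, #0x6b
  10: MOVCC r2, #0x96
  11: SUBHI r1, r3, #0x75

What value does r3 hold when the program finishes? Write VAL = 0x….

0: ✓ CMP  NZCV=1000
1: · MOVHI
2: ✓ ADDVC  r1←0x5d
3: · SUBPL
4: ✓ CMP  NZCV=1000
5: · SUBHI
6: ✓ SUBLS  r2←0x19
7: · ADDEQ
8: ✓ CMP  NZCV=0000
9: · SUBLE
10: ✓ MOVCC  r2←0x96
11: · SUBHI

VAL = 0x4d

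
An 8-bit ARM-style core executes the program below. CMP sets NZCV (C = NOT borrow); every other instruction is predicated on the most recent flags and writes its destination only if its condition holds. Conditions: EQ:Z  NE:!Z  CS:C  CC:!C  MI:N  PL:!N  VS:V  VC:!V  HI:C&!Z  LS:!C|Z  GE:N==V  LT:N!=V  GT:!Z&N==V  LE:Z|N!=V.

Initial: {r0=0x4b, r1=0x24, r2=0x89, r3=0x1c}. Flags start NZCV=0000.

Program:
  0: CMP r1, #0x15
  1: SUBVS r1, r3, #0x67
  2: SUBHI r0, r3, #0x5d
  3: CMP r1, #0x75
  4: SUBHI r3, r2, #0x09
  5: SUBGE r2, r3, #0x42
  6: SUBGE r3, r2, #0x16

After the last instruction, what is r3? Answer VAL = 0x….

[0] flags=0010 → (cmp)
[1] flags=0010 VS?F → skip
[2] flags=0010 HI?T → r0=0xbf
[3] flags=1000 → (cmp)
[4] flags=1000 HI?F → skip
[5] flags=1000 GE?F → skip
[6] flags=1000 GE?F → skip

VAL = 0x1c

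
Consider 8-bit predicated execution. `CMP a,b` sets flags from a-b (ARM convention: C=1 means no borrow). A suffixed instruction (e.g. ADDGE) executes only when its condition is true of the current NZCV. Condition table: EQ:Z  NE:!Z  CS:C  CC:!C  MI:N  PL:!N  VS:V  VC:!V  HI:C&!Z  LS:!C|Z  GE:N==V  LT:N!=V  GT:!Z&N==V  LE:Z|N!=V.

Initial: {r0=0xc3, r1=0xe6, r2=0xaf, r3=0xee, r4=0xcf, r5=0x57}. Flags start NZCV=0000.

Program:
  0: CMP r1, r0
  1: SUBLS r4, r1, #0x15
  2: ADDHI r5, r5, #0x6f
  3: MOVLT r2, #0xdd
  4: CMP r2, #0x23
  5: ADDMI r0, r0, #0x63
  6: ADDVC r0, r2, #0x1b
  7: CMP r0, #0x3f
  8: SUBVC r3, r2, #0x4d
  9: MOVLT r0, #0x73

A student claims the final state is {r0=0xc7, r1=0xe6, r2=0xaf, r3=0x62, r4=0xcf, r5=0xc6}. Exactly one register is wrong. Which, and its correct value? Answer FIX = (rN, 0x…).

FIX = (r0, 0x73)

[0] flags=0010 → (cmp)
[1] flags=0010 LS?F → skip
[2] flags=0010 HI?T → r5=0xc6
[3] flags=0010 LT?F → skip
[4] flags=1010 → (cmp)
[5] flags=1010 MI?T → r0=0x26
[6] flags=1010 VC?T → r0=0xca
[7] flags=1010 → (cmp)
[8] flags=1010 VC?T → r3=0x62
[9] flags=1010 LT?T → r0=0x73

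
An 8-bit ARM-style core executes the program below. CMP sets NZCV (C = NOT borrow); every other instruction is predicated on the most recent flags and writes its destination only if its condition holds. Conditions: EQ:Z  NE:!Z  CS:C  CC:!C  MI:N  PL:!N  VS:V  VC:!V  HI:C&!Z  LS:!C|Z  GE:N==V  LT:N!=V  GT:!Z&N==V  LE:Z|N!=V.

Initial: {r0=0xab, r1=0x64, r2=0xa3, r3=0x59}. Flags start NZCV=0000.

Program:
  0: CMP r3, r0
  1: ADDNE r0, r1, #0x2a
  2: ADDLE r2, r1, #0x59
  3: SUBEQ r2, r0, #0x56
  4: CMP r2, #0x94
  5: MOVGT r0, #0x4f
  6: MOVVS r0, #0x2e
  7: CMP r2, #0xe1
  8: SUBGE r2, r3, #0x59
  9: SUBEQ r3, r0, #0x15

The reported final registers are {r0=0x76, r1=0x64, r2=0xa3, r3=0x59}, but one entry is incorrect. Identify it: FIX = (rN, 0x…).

FIX = (r0, 0x4f)

0: ✓ CMP  NZCV=1001
1: ✓ ADDNE  r0←0x8e
2: · ADDLE
3: · SUBEQ
4: ✓ CMP  NZCV=0010
5: ✓ MOVGT  r0←0x4f
6: · MOVVS
7: ✓ CMP  NZCV=1000
8: · SUBGE
9: · SUBEQ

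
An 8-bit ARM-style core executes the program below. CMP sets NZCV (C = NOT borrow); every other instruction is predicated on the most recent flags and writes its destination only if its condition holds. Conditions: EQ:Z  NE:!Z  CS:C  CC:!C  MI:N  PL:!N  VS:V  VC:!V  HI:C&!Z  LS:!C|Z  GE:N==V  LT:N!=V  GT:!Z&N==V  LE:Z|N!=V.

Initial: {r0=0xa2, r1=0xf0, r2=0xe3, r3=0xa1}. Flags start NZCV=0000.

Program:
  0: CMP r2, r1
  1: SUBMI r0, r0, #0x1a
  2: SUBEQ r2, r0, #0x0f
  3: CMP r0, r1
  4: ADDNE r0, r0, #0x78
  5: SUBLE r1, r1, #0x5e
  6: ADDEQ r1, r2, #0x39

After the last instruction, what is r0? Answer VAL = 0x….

[0] flags=1000 → (cmp)
[1] flags=1000 MI?T → r0=0x88
[2] flags=1000 EQ?F → skip
[3] flags=1000 → (cmp)
[4] flags=1000 NE?T → r0=0x00
[5] flags=1000 LE?T → r1=0x92
[6] flags=1000 EQ?F → skip

VAL = 0x00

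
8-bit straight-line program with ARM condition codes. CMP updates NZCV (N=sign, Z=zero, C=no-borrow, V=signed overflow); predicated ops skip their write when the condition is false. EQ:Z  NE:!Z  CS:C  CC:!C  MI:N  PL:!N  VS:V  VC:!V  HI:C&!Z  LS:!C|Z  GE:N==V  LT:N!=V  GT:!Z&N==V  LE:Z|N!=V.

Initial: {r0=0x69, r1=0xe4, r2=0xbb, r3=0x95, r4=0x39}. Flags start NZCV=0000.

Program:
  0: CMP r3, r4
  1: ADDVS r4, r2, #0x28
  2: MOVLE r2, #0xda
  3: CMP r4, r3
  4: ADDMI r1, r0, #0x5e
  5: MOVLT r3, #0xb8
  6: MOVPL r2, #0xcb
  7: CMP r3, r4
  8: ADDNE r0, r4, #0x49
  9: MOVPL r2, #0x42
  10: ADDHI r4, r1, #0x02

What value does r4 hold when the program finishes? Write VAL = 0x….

VAL = 0xe3

[0] flags=0011 → (cmp)
[1] flags=0011 VS?T → r4=0xe3
[2] flags=0011 LE?T → r2=0xda
[3] flags=0010 → (cmp)
[4] flags=0010 MI?F → skip
[5] flags=0010 LT?F → skip
[6] flags=0010 PL?T → r2=0xcb
[7] flags=1000 → (cmp)
[8] flags=1000 NE?T → r0=0x2c
[9] flags=1000 PL?F → skip
[10] flags=1000 HI?F → skip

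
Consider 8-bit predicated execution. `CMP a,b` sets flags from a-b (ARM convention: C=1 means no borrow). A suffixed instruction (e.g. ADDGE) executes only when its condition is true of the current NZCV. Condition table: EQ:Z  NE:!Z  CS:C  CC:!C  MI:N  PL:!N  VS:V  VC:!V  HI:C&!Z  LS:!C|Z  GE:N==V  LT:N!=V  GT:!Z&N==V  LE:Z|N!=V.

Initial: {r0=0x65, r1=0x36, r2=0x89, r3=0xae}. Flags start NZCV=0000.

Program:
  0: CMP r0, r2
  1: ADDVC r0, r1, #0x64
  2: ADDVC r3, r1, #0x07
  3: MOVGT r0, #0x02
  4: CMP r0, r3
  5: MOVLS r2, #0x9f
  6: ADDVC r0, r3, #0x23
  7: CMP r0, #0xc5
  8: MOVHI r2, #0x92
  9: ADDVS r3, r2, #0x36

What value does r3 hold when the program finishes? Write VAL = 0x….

[0] flags=1001 → (cmp)
[1] flags=1001 VC?F → skip
[2] flags=1001 VC?F → skip
[3] flags=1001 GT?T → r0=0x02
[4] flags=0000 → (cmp)
[5] flags=0000 LS?T → r2=0x9f
[6] flags=0000 VC?T → r0=0xd1
[7] flags=0010 → (cmp)
[8] flags=0010 HI?T → r2=0x92
[9] flags=0010 VS?F → skip

VAL = 0xae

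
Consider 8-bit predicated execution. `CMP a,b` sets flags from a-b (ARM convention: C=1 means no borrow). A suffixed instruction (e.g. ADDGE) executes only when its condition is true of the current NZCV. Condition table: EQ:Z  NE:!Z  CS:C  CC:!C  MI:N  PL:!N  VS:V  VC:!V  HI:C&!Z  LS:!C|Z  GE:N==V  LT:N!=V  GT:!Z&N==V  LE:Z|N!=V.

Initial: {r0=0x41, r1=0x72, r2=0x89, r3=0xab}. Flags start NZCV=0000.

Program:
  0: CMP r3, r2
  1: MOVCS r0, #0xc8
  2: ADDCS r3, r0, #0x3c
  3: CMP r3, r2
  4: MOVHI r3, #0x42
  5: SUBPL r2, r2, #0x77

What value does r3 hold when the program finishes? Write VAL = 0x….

[0] flags=0010 → (cmp)
[1] flags=0010 CS?T → r0=0xc8
[2] flags=0010 CS?T → r3=0x04
[3] flags=0000 → (cmp)
[4] flags=0000 HI?F → skip
[5] flags=0000 PL?T → r2=0x12

VAL = 0x04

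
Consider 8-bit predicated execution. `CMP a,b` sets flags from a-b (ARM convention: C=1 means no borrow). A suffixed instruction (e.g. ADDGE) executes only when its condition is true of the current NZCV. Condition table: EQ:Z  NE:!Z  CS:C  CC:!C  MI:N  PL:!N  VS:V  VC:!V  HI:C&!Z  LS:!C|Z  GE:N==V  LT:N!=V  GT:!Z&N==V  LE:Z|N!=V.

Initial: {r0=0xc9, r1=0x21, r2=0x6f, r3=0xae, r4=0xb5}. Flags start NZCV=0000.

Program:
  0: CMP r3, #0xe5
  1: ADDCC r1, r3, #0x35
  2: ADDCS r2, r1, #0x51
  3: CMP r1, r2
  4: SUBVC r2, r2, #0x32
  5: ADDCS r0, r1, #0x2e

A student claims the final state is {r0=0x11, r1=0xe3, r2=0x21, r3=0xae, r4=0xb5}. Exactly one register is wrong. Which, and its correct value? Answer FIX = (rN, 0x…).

FIX = (r2, 0x6f)

0: ✓ CMP  NZCV=1000
1: ✓ ADDCC  r1←0xe3
2: · ADDCS
3: ✓ CMP  NZCV=0011
4: · SUBVC
5: ✓ ADDCS  r0←0x11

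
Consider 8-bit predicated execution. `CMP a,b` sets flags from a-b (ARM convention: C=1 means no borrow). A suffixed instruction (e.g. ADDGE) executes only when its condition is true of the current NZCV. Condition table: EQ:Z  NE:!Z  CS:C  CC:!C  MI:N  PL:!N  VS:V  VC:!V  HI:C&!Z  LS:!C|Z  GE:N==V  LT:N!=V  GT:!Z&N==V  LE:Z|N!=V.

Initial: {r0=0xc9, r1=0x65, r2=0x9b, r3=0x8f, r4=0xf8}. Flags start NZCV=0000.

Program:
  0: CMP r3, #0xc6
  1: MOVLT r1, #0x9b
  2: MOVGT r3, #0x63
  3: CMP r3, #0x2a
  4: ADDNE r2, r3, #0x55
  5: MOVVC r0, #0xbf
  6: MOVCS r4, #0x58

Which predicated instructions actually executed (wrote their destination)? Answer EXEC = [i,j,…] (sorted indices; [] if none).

[0] flags=1000 → (cmp)
[1] flags=1000 LT?T → r1=0x9b
[2] flags=1000 GT?F → skip
[3] flags=0011 → (cmp)
[4] flags=0011 NE?T → r2=0xe4
[5] flags=0011 VC?F → skip
[6] flags=0011 CS?T → r4=0x58

EXEC = [1,4,6]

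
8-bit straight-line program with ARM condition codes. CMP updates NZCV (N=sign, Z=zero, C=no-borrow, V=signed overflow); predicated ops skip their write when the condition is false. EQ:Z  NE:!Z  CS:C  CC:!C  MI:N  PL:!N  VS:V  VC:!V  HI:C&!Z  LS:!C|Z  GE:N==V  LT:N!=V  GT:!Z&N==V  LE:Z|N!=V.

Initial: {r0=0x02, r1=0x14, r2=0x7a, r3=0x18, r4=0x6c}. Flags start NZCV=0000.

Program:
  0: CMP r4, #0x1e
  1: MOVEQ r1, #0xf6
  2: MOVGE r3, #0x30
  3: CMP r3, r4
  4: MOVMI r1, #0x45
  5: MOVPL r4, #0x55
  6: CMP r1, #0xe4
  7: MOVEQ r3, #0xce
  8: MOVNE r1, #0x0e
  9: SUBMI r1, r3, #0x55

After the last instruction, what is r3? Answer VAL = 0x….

[0] flags=0010 → (cmp)
[1] flags=0010 EQ?F → skip
[2] flags=0010 GE?T → r3=0x30
[3] flags=1000 → (cmp)
[4] flags=1000 MI?T → r1=0x45
[5] flags=1000 PL?F → skip
[6] flags=0000 → (cmp)
[7] flags=0000 EQ?F → skip
[8] flags=0000 NE?T → r1=0x0e
[9] flags=0000 MI?F → skip

VAL = 0x30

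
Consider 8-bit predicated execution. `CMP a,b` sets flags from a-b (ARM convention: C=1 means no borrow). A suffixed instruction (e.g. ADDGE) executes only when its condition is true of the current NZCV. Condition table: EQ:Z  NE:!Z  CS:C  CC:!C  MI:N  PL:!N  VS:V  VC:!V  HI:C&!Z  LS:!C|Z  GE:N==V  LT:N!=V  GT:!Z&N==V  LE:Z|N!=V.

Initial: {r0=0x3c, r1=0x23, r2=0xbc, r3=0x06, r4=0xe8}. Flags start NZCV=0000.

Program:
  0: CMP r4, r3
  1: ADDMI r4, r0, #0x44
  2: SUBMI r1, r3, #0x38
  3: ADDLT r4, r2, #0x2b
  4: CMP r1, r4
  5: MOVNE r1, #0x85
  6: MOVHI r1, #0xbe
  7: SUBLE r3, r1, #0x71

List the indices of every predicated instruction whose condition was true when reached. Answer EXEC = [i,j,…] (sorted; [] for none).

EXEC = [1,2,3,5,7]

0: ✓ CMP  NZCV=1010
1: ✓ ADDMI  r4←0x80
2: ✓ SUBMI  r1←0xce
3: ✓ ADDLT  r4←0xe7
4: ✓ CMP  NZCV=1000
5: ✓ MOVNE  r1←0x85
6: · MOVHI
7: ✓ SUBLE  r3←0x14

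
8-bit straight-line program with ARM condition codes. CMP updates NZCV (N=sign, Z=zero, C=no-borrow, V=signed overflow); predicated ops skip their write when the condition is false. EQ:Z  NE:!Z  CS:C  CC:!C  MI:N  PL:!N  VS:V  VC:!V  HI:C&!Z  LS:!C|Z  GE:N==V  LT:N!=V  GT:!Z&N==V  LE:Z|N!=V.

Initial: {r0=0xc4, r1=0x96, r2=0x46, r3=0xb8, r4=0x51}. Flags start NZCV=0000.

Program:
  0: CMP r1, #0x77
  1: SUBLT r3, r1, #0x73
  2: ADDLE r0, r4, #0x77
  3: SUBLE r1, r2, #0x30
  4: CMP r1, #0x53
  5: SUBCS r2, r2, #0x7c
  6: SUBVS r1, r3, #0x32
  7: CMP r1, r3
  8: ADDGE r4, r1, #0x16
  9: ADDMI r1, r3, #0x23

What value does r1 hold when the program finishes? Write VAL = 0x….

VAL = 0x46

[0] flags=0011 → (cmp)
[1] flags=0011 LT?T → r3=0x23
[2] flags=0011 LE?T → r0=0xc8
[3] flags=0011 LE?T → r1=0x16
[4] flags=1000 → (cmp)
[5] flags=1000 CS?F → skip
[6] flags=1000 VS?F → skip
[7] flags=1000 → (cmp)
[8] flags=1000 GE?F → skip
[9] flags=1000 MI?T → r1=0x46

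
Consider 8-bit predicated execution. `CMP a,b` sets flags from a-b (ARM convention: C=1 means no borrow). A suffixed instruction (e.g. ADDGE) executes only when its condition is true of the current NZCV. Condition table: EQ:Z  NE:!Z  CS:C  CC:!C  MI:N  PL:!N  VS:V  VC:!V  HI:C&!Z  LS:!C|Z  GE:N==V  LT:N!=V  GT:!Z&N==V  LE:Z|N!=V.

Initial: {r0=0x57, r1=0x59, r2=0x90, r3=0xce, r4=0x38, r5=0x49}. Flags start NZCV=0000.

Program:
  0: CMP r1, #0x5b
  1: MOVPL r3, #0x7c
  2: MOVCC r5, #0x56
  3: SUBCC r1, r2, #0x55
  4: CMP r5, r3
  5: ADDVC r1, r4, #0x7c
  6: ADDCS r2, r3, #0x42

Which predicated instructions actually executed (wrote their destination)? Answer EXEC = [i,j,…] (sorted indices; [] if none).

0: ✓ CMP  NZCV=1000
1: · MOVPL
2: ✓ MOVCC  r5←0x56
3: ✓ SUBCC  r1←0x3b
4: ✓ CMP  NZCV=1001
5: · ADDVC
6: · ADDCS

EXEC = [2,3]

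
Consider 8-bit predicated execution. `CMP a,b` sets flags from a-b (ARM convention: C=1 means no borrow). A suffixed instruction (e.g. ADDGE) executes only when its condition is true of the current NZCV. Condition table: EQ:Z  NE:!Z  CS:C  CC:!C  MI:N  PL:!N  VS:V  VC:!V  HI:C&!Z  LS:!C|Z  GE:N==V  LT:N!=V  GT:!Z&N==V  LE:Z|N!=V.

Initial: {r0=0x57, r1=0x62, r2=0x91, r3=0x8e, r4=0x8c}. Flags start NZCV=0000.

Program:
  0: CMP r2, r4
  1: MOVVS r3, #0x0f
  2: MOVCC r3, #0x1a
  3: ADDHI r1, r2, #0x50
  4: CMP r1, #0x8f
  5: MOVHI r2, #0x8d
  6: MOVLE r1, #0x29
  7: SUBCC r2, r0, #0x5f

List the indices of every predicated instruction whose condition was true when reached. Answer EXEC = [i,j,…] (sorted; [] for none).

[0] flags=0010 → (cmp)
[1] flags=0010 VS?F → skip
[2] flags=0010 CC?F → skip
[3] flags=0010 HI?T → r1=0xe1
[4] flags=0010 → (cmp)
[5] flags=0010 HI?T → r2=0x8d
[6] flags=0010 LE?F → skip
[7] flags=0010 CC?F → skip

EXEC = [3,5]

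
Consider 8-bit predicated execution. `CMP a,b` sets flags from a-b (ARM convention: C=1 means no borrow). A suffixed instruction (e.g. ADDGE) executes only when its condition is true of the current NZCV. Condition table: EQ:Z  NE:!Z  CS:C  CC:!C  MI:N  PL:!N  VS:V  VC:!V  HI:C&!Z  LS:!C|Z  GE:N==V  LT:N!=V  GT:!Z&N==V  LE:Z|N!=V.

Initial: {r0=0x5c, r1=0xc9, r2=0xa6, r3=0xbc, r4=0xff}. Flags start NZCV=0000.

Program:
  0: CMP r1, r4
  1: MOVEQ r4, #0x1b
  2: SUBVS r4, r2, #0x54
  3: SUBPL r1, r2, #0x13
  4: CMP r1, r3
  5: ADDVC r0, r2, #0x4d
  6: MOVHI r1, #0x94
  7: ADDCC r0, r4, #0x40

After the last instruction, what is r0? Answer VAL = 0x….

VAL = 0xf3

[0] flags=1000 → (cmp)
[1] flags=1000 EQ?F → skip
[2] flags=1000 VS?F → skip
[3] flags=1000 PL?F → skip
[4] flags=0010 → (cmp)
[5] flags=0010 VC?T → r0=0xf3
[6] flags=0010 HI?T → r1=0x94
[7] flags=0010 CC?F → skip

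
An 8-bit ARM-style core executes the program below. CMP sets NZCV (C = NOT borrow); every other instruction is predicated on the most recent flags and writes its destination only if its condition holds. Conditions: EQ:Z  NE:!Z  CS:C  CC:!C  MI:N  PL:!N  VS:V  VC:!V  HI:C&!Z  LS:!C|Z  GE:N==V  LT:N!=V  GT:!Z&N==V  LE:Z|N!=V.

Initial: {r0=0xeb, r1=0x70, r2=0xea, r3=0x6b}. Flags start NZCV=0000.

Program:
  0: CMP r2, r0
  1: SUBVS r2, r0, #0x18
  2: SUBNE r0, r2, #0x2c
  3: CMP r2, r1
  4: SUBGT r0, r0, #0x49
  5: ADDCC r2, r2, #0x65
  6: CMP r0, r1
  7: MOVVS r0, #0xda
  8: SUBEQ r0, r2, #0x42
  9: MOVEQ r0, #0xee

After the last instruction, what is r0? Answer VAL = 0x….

[0] flags=1000 → (cmp)
[1] flags=1000 VS?F → skip
[2] flags=1000 NE?T → r0=0xbe
[3] flags=0011 → (cmp)
[4] flags=0011 GT?F → skip
[5] flags=0011 CC?F → skip
[6] flags=0011 → (cmp)
[7] flags=0011 VS?T → r0=0xda
[8] flags=0011 EQ?F → skip
[9] flags=0011 EQ?F → skip

VAL = 0xda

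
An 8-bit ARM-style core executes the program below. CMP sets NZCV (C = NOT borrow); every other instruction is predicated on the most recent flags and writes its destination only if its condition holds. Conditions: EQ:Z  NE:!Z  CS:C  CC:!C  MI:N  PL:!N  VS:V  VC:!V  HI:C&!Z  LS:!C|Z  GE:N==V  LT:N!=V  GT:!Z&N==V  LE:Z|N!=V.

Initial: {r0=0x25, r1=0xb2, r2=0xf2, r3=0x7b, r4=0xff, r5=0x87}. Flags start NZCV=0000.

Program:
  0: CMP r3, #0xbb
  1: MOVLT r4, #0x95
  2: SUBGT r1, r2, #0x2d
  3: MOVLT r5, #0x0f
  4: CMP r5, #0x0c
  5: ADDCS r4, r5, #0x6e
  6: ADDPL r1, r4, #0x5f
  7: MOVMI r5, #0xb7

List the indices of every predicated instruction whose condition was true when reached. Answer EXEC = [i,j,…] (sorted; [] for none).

EXEC = [2,5,6]

0: ✓ CMP  NZCV=1001
1: · MOVLT
2: ✓ SUBGT  r1←0xc5
3: · MOVLT
4: ✓ CMP  NZCV=0011
5: ✓ ADDCS  r4←0xf5
6: ✓ ADDPL  r1←0x54
7: · MOVMI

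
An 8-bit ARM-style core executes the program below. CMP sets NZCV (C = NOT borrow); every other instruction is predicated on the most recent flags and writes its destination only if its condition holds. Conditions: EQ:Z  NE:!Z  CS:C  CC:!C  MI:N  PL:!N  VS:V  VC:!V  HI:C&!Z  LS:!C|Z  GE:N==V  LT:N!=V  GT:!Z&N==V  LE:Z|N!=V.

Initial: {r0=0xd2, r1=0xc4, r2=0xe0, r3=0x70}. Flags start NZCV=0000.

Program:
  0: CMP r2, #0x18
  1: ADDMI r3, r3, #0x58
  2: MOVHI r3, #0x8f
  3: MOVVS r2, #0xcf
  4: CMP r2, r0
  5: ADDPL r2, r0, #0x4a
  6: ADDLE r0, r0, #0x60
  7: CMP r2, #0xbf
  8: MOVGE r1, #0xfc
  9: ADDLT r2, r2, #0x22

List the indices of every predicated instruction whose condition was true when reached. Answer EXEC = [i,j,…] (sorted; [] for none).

[0] flags=1010 → (cmp)
[1] flags=1010 MI?T → r3=0xc8
[2] flags=1010 HI?T → r3=0x8f
[3] flags=1010 VS?F → skip
[4] flags=0010 → (cmp)
[5] flags=0010 PL?T → r2=0x1c
[6] flags=0010 LE?F → skip
[7] flags=0000 → (cmp)
[8] flags=0000 GE?T → r1=0xfc
[9] flags=0000 LT?F → skip

EXEC = [1,2,5,8]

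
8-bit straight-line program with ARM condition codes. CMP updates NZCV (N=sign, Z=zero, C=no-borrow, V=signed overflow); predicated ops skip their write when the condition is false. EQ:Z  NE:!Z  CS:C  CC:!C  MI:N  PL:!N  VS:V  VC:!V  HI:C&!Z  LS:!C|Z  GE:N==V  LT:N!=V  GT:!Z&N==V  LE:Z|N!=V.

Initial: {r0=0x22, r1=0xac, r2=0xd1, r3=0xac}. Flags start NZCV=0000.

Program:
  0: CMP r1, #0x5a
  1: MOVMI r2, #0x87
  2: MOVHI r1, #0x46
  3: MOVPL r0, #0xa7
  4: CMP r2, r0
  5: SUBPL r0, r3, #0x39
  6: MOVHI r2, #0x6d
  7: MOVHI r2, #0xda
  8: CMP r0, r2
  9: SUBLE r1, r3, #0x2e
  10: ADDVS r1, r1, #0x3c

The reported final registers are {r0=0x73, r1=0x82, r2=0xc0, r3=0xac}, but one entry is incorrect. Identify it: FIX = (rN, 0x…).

0: ✓ CMP  NZCV=0011
1: · MOVMI
2: ✓ MOVHI  r1←0x46
3: ✓ MOVPL  r0←0xa7
4: ✓ CMP  NZCV=0010
5: ✓ SUBPL  r0←0x73
6: ✓ MOVHI  r2←0x6d
7: ✓ MOVHI  r2←0xda
8: ✓ CMP  NZCV=1001
9: · SUBLE
10: ✓ ADDVS  r1←0x82

FIX = (r2, 0xda)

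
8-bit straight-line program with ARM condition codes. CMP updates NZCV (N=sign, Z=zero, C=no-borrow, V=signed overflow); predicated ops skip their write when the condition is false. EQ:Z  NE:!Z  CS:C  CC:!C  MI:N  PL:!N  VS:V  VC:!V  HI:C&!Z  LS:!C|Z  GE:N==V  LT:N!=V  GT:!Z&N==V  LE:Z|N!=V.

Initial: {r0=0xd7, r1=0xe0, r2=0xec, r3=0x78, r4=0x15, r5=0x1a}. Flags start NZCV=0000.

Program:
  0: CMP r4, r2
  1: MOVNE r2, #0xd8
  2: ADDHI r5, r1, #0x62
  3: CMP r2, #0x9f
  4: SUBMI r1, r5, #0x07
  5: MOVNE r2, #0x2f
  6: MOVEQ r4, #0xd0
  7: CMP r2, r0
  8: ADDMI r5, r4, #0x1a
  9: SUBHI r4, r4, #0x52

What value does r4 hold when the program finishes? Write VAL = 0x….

VAL = 0x15

0: ✓ CMP  NZCV=0000
1: ✓ MOVNE  r2←0xd8
2: · ADDHI
3: ✓ CMP  NZCV=0010
4: · SUBMI
5: ✓ MOVNE  r2←0x2f
6: · MOVEQ
7: ✓ CMP  NZCV=0000
8: · ADDMI
9: · SUBHI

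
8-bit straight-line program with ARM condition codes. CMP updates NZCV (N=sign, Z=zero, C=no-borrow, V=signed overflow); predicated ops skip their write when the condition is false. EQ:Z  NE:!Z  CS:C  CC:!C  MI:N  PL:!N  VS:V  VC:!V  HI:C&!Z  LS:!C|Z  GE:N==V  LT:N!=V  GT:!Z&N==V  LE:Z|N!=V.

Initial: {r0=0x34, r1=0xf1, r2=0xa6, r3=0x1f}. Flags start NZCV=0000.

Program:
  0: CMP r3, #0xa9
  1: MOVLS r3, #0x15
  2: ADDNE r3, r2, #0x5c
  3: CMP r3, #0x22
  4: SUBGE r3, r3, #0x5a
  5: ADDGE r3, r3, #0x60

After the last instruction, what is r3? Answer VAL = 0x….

VAL = 0x02

[0] flags=0000 → (cmp)
[1] flags=0000 LS?T → r3=0x15
[2] flags=0000 NE?T → r3=0x02
[3] flags=1000 → (cmp)
[4] flags=1000 GE?F → skip
[5] flags=1000 GE?F → skip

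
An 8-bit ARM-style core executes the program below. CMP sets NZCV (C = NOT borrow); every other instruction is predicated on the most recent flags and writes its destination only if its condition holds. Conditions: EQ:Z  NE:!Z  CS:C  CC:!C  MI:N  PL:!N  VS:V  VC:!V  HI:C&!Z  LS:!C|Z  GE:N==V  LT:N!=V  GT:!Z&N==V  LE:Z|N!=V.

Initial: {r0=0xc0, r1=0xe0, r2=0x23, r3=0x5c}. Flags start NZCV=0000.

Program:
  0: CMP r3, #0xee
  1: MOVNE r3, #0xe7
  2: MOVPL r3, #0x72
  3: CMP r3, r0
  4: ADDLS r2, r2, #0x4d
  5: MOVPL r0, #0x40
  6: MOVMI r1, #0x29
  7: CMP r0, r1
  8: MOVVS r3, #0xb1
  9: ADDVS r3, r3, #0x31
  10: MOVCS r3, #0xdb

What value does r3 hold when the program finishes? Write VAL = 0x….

[0] flags=0000 → (cmp)
[1] flags=0000 NE?T → r3=0xe7
[2] flags=0000 PL?T → r3=0x72
[3] flags=1001 → (cmp)
[4] flags=1001 LS?T → r2=0x70
[5] flags=1001 PL?F → skip
[6] flags=1001 MI?T → r1=0x29
[7] flags=1010 → (cmp)
[8] flags=1010 VS?F → skip
[9] flags=1010 VS?F → skip
[10] flags=1010 CS?T → r3=0xdb

VAL = 0xdb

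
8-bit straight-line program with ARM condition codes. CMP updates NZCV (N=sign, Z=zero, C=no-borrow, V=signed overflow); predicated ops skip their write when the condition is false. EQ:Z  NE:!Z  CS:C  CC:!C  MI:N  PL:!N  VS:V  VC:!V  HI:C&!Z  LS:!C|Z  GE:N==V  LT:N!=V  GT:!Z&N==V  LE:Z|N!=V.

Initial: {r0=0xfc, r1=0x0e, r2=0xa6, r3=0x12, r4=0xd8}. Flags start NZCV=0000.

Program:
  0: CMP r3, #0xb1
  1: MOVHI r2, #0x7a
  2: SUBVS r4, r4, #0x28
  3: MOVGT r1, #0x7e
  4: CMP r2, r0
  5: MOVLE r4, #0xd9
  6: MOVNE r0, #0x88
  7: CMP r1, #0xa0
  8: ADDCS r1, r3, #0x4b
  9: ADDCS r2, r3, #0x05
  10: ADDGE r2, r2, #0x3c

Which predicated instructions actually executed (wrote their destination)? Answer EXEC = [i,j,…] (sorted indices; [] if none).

[0] flags=0000 → (cmp)
[1] flags=0000 HI?F → skip
[2] flags=0000 VS?F → skip
[3] flags=0000 GT?T → r1=0x7e
[4] flags=1000 → (cmp)
[5] flags=1000 LE?T → r4=0xd9
[6] flags=1000 NE?T → r0=0x88
[7] flags=1001 → (cmp)
[8] flags=1001 CS?F → skip
[9] flags=1001 CS?F → skip
[10] flags=1001 GE?T → r2=0xe2

EXEC = [3,5,6,10]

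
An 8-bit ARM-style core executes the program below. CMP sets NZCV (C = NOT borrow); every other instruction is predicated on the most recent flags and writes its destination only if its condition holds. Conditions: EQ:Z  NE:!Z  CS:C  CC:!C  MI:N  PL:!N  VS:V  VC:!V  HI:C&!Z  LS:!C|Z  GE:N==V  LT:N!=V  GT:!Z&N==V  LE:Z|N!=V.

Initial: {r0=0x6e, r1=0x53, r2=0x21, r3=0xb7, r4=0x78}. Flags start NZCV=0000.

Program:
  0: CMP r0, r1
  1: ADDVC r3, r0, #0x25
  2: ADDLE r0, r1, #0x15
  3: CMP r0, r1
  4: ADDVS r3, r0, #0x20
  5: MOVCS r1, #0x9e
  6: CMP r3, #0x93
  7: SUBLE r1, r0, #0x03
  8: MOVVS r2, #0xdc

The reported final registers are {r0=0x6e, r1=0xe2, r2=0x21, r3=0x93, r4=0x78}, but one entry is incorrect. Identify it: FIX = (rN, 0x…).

FIX = (r1, 0x6b)

[0] flags=0010 → (cmp)
[1] flags=0010 VC?T → r3=0x93
[2] flags=0010 LE?F → skip
[3] flags=0010 → (cmp)
[4] flags=0010 VS?F → skip
[5] flags=0010 CS?T → r1=0x9e
[6] flags=0110 → (cmp)
[7] flags=0110 LE?T → r1=0x6b
[8] flags=0110 VS?F → skip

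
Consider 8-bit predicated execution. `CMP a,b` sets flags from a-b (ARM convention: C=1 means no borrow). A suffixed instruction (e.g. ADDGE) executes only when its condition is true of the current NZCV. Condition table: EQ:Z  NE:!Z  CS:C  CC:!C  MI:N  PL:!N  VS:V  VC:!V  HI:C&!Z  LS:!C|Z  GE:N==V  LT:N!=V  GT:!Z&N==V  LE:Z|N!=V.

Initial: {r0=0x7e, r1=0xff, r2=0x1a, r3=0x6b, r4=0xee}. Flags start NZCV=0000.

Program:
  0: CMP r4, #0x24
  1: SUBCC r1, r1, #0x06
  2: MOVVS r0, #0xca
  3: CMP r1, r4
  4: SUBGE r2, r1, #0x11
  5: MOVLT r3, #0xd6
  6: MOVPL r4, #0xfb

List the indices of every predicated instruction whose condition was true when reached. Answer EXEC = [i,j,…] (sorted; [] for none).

0: ✓ CMP  NZCV=1010
1: · SUBCC
2: · MOVVS
3: ✓ CMP  NZCV=0010
4: ✓ SUBGE  r2←0xee
5: · MOVLT
6: ✓ MOVPL  r4←0xfb

EXEC = [4,6]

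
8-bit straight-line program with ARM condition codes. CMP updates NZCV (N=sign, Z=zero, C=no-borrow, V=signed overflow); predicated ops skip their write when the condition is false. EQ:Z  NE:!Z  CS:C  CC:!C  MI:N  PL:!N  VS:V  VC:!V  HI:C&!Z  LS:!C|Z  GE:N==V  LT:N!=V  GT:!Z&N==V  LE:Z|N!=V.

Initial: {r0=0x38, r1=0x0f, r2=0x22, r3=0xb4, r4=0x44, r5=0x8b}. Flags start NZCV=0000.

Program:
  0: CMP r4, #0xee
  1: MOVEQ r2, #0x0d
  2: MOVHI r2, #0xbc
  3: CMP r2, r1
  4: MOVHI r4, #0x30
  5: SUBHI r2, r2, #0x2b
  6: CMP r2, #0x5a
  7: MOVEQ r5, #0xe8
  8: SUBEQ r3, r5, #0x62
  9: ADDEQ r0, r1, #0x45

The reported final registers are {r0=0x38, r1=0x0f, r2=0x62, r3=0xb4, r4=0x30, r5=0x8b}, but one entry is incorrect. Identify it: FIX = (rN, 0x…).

[0] flags=0000 → (cmp)
[1] flags=0000 EQ?F → skip
[2] flags=0000 HI?F → skip
[3] flags=0010 → (cmp)
[4] flags=0010 HI?T → r4=0x30
[5] flags=0010 HI?T → r2=0xf7
[6] flags=1010 → (cmp)
[7] flags=1010 EQ?F → skip
[8] flags=1010 EQ?F → skip
[9] flags=1010 EQ?F → skip

FIX = (r2, 0xf7)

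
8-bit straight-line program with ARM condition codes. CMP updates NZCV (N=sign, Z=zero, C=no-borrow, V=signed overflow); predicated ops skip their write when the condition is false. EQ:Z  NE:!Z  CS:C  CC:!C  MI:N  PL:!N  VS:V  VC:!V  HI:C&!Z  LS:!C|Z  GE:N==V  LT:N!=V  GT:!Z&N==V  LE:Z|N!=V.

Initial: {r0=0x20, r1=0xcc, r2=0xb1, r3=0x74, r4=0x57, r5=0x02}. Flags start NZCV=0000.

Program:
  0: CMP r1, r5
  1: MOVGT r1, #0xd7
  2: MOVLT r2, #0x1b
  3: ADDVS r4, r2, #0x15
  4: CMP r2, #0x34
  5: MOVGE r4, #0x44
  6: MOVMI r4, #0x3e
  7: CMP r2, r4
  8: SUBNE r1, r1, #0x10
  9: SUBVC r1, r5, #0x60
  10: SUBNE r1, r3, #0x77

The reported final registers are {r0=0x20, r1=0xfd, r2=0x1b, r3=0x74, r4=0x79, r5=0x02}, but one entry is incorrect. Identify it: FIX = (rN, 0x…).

[0] flags=1010 → (cmp)
[1] flags=1010 GT?F → skip
[2] flags=1010 LT?T → r2=0x1b
[3] flags=1010 VS?F → skip
[4] flags=1000 → (cmp)
[5] flags=1000 GE?F → skip
[6] flags=1000 MI?T → r4=0x3e
[7] flags=1000 → (cmp)
[8] flags=1000 NE?T → r1=0xbc
[9] flags=1000 VC?T → r1=0xa2
[10] flags=1000 NE?T → r1=0xfd

FIX = (r4, 0x3e)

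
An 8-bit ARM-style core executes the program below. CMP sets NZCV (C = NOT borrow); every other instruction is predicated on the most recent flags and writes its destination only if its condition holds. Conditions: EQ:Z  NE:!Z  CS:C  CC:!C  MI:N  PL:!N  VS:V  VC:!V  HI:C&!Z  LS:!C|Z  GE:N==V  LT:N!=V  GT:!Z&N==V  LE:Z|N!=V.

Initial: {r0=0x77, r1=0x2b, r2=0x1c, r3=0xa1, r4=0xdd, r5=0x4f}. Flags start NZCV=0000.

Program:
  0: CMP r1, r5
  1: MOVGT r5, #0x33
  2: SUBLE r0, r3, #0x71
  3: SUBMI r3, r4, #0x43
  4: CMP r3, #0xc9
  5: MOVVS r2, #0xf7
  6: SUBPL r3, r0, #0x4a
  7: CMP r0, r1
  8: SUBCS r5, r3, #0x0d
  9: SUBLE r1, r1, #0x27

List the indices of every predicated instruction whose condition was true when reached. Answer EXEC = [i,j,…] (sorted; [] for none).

EXEC = [2,3,8]

0: ✓ CMP  NZCV=1000
1: · MOVGT
2: ✓ SUBLE  r0←0x30
3: ✓ SUBMI  r3←0x9a
4: ✓ CMP  NZCV=1000
5: · MOVVS
6: · SUBPL
7: ✓ CMP  NZCV=0010
8: ✓ SUBCS  r5←0x8d
9: · SUBLE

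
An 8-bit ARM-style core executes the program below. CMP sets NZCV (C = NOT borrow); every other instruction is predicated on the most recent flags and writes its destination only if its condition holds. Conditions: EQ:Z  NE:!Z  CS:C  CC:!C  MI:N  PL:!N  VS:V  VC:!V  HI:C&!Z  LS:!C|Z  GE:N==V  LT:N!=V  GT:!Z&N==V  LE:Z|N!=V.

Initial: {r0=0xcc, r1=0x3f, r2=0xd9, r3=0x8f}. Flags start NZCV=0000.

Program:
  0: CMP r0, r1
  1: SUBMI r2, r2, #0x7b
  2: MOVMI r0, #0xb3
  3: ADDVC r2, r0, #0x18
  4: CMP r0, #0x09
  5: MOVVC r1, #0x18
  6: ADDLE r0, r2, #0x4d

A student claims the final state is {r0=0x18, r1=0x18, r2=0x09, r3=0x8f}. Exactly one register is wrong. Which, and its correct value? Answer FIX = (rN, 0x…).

0: ✓ CMP  NZCV=1010
1: ✓ SUBMI  r2←0x5e
2: ✓ MOVMI  r0←0xb3
3: ✓ ADDVC  r2←0xcb
4: ✓ CMP  NZCV=1010
5: ✓ MOVVC  r1←0x18
6: ✓ ADDLE  r0←0x18

FIX = (r2, 0xcb)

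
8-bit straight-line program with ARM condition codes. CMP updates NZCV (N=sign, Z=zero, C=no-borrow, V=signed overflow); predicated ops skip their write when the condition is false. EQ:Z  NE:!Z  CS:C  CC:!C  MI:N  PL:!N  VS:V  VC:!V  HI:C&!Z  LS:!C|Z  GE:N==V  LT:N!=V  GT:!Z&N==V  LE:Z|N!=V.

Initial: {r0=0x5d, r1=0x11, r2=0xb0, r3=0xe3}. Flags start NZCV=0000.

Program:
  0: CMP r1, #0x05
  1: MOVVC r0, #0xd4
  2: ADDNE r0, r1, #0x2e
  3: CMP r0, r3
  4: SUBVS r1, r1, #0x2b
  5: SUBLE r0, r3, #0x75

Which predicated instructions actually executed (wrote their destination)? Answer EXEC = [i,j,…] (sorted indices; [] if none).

EXEC = [1,2]

0: ✓ CMP  NZCV=0010
1: ✓ MOVVC  r0←0xd4
2: ✓ ADDNE  r0←0x3f
3: ✓ CMP  NZCV=0000
4: · SUBVS
5: · SUBLE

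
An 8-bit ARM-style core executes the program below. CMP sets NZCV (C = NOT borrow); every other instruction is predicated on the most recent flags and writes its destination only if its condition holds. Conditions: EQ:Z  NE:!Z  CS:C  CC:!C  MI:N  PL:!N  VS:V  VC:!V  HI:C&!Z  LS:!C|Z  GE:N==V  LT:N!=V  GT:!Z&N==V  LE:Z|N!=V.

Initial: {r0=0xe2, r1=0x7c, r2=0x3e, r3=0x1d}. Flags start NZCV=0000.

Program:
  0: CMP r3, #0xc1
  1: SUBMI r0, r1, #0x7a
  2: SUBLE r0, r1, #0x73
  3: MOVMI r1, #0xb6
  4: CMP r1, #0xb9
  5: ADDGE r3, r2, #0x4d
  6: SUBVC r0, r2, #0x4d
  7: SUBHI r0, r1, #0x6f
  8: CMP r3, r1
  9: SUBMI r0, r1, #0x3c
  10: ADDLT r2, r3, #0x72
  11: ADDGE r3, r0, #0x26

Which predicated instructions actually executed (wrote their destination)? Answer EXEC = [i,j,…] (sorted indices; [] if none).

EXEC = [5,10]

[0] flags=0000 → (cmp)
[1] flags=0000 MI?F → skip
[2] flags=0000 LE?F → skip
[3] flags=0000 MI?F → skip
[4] flags=1001 → (cmp)
[5] flags=1001 GE?T → r3=0x8b
[6] flags=1001 VC?F → skip
[7] flags=1001 HI?F → skip
[8] flags=0011 → (cmp)
[9] flags=0011 MI?F → skip
[10] flags=0011 LT?T → r2=0xfd
[11] flags=0011 GE?F → skip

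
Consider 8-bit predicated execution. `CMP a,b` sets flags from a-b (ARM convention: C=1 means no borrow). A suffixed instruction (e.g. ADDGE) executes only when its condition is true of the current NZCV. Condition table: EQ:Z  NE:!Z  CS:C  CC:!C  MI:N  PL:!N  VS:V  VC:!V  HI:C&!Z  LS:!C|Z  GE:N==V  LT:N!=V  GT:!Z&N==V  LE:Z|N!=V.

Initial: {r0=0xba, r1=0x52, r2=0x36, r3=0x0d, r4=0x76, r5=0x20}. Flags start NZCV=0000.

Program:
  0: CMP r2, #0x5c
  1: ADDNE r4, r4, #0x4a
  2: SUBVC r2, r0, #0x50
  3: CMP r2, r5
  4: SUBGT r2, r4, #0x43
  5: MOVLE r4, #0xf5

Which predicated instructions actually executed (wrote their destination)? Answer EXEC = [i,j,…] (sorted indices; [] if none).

0: ✓ CMP  NZCV=1000
1: ✓ ADDNE  r4←0xc0
2: ✓ SUBVC  r2←0x6a
3: ✓ CMP  NZCV=0010
4: ✓ SUBGT  r2←0x7d
5: · MOVLE

EXEC = [1,2,4]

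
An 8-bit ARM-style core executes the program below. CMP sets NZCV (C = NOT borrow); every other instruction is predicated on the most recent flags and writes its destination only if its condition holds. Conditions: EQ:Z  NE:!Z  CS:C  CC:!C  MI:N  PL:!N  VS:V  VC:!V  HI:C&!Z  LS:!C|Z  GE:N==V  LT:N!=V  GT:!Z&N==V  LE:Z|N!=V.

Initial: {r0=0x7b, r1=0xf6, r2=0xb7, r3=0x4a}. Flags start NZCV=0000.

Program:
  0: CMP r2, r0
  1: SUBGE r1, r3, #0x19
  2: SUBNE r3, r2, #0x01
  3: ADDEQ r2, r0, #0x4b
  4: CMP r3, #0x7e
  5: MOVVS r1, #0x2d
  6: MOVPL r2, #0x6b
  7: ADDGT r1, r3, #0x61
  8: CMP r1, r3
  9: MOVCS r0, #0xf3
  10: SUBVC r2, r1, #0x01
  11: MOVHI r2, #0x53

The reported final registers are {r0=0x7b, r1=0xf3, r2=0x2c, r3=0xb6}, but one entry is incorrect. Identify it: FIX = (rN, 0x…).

FIX = (r1, 0x2d)

0: ✓ CMP  NZCV=0011
1: · SUBGE
2: ✓ SUBNE  r3←0xb6
3: · ADDEQ
4: ✓ CMP  NZCV=0011
5: ✓ MOVVS  r1←0x2d
6: ✓ MOVPL  r2←0x6b
7: · ADDGT
8: ✓ CMP  NZCV=0000
9: · MOVCS
10: ✓ SUBVC  r2←0x2c
11: · MOVHI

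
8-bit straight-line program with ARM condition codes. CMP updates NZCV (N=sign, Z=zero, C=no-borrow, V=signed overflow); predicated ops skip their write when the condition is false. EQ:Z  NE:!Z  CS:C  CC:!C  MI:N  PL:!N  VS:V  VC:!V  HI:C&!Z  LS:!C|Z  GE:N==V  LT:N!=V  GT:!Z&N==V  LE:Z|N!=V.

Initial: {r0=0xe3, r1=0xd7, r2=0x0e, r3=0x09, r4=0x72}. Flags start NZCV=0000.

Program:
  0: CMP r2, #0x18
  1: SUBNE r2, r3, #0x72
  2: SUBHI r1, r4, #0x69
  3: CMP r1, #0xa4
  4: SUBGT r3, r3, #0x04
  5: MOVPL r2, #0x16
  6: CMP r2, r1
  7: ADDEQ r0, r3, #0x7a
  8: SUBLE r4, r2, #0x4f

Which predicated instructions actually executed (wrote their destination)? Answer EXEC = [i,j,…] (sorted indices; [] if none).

EXEC = [1,4,5]

0: ✓ CMP  NZCV=1000
1: ✓ SUBNE  r2←0x97
2: · SUBHI
3: ✓ CMP  NZCV=0010
4: ✓ SUBGT  r3←0x05
5: ✓ MOVPL  r2←0x16
6: ✓ CMP  NZCV=0000
7: · ADDEQ
8: · SUBLE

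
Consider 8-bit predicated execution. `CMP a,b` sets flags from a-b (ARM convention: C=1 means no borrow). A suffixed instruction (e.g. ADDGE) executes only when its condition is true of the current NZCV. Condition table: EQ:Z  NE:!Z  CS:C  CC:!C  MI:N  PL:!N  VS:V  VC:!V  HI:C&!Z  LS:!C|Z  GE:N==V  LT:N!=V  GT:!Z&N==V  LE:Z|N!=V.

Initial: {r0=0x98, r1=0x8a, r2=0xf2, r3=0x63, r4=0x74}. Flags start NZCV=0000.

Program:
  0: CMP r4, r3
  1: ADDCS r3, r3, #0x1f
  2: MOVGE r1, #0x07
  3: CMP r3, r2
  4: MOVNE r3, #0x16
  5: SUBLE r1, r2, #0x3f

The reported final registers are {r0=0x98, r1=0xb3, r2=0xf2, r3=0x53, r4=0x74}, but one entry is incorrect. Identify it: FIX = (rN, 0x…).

0: ✓ CMP  NZCV=0010
1: ✓ ADDCS  r3←0x82
2: ✓ MOVGE  r1←0x07
3: ✓ CMP  NZCV=1000
4: ✓ MOVNE  r3←0x16
5: ✓ SUBLE  r1←0xb3

FIX = (r3, 0x16)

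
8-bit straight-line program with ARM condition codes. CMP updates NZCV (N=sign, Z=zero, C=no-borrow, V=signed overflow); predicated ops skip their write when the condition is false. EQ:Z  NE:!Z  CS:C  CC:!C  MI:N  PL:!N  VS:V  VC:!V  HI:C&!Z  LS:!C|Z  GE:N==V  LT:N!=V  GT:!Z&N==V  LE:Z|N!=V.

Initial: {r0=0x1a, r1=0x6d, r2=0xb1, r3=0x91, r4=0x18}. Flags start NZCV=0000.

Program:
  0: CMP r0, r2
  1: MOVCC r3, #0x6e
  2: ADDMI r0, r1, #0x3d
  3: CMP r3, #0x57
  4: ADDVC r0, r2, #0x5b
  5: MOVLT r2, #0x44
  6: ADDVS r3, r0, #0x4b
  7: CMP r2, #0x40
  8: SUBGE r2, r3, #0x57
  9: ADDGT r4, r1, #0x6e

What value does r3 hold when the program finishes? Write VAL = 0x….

VAL = 0x6e

[0] flags=0000 → (cmp)
[1] flags=0000 CC?T → r3=0x6e
[2] flags=0000 MI?F → skip
[3] flags=0010 → (cmp)
[4] flags=0010 VC?T → r0=0x0c
[5] flags=0010 LT?F → skip
[6] flags=0010 VS?F → skip
[7] flags=0011 → (cmp)
[8] flags=0011 GE?F → skip
[9] flags=0011 GT?F → skip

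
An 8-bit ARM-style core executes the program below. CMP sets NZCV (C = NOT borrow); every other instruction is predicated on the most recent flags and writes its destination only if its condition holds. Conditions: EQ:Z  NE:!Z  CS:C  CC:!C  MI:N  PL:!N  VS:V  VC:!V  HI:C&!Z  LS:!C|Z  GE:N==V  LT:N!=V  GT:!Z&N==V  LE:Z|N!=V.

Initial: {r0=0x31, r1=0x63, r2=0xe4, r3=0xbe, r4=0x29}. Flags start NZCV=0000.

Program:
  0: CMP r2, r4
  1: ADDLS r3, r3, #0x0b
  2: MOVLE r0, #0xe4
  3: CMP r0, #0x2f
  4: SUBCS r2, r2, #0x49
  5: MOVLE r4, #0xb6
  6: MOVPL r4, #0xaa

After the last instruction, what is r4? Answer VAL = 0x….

VAL = 0xb6

0: ✓ CMP  NZCV=1010
1: · ADDLS
2: ✓ MOVLE  r0←0xe4
3: ✓ CMP  NZCV=1010
4: ✓ SUBCS  r2←0x9b
5: ✓ MOVLE  r4←0xb6
6: · MOVPL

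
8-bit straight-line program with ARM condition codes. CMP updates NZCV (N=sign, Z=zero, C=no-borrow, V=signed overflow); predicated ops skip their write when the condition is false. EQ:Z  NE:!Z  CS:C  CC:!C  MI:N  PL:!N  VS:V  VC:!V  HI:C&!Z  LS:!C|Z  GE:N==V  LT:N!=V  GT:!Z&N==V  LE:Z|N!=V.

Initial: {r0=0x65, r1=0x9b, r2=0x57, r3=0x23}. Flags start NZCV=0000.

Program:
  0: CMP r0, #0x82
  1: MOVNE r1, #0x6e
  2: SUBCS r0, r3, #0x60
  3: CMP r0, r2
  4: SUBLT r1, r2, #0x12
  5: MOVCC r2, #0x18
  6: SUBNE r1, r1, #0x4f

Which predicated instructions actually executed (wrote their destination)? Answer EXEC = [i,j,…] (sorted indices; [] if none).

[0] flags=1001 → (cmp)
[1] flags=1001 NE?T → r1=0x6e
[2] flags=1001 CS?F → skip
[3] flags=0010 → (cmp)
[4] flags=0010 LT?F → skip
[5] flags=0010 CC?F → skip
[6] flags=0010 NE?T → r1=0x1f

EXEC = [1,6]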